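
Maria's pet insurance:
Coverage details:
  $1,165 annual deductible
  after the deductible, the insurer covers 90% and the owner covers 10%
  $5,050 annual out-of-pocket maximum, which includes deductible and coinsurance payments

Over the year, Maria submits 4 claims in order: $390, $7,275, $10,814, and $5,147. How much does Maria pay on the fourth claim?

$514.70

#1 ($390): entire amount goes to the deductible. Owner owes $390 (running OOP $390).
#2 ($7,275): $775 finishes the deductible; $6,500 goes to coinsurance; coinsurance $6,500 × 10% = $650. Owner owes $1,425 (running OOP $1,815).
#3 ($10,814): 10% coinsurance on $10,814 = $1,081.40. Owner pays $1,081.40; OOP now $2,896.40.
#4 ($5,147): deductible already satisfied, so owner's share is 10% × $5,147 = $514.70. Owner owes $514.70 (running OOP $3,411.10).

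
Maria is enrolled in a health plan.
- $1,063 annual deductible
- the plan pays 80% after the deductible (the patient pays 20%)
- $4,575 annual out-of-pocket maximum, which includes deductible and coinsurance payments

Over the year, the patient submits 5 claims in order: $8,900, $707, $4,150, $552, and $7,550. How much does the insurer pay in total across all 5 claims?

Claim 1 — $8,900: $1,063 finishes the deductible; $7,837 goes to coinsurance; coinsurance $7,837 × 20% = $1,567.40. Cost to patient: $2,630.40. OOP to date $2,630.40. Insurer: $8,900 − $2,630.40 = $6,269.60.
Claim 2 — $707: deductible met; 20% of $707 = $141.40. Patient pays $141.40; OOP now $2,771.80. Insurer: $707 − $141.40 = $565.60.
Claim 3 — $4,150: 20% coinsurance on $4,150 = $830. Patient pays $830; OOP now $3,601.80. Insurer: $4,150 − $830 = $3,320.
Claim 4 — $552: 20% coinsurance on $552 = $110.40. Patient pays $110.40; OOP now $3,712.20. Plan pays $552 − $110.40 = $441.60.
Claim 5 — $7,550: 20% coinsurance on $7,550 = $1,510. OOP would hit $5,222.20 > $4,575, so the cap limits the patient to $4,575 − $3,712.20 = $862.80. Insurer: $7,550 − $862.80 = $6,687.20.
Insurer total: $6,269.60 + $565.60 + $3,320 + $441.60 + $6,687.20 = $17,284.

$17,284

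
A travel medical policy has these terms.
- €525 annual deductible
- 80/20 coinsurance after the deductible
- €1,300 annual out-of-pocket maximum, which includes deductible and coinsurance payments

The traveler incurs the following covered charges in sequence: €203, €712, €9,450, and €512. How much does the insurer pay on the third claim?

#1 (€203): fully absorbed by the deductible. Cost to traveler: €203. OOP to date €203. Plan pays €203 − €203 = €0.
#2 (€712): €322 to deductible, leaving €390; coinsurance €390 × 20% = €78. Cost to traveler: €400. OOP to date €603. Plan pays €712 − €400 = €312.
#3 (€9,450): 20% coinsurance on €9,450 = €1,890. That would push OOP to €2,493, over the €1,300 cap, so traveler pays €1,300 − €603 = €697. Insurer: €9,450 − €697 = €8,753.

€8,753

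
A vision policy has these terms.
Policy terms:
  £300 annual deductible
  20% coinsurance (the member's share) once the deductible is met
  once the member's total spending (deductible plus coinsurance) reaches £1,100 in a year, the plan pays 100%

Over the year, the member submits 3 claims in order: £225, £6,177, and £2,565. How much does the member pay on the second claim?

Claim 1 (£225): all of it applies to the deductible. Cost to member: £225. OOP to date £225.
Claim 2 (£6,177): £75 to deductible, leaving £6,102; member's 20% is £1,220.40. Claim cost before the cap: £75 + £1,220.40 = £1,295.40. OOP would hit £1,520.40 > £1,100, so the cap limits the member to £1,100 − £225 = £875.

£875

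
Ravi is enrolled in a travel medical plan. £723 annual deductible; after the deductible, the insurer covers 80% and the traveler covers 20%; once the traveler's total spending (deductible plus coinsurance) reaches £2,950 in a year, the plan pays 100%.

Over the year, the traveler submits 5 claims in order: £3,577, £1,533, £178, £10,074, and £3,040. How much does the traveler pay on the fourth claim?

£1,314

Bill 1, £3,577: £723 finishes the deductible; £2,854 goes to coinsurance; 20% of £2,854 = £570.80. Cost to traveler: £1,293.80. OOP to date £1,293.80.
Bill 2, £1,533: deductible met; 20% of £1,533 = £306.60. Traveler owes £306.60 (running OOP £1,600.40).
Bill 3, £178: deductible met; 20% of £178 = £35.60. Traveler owes £35.60 (running OOP £1,636).
Bill 4, £10,074: deductible already satisfied, so traveler's share is 20% × £10,074 = £2,014.80. OOP would hit £3,650.80 > £2,950, so the cap limits the traveler to £2,950 − £1,636 = £1,314.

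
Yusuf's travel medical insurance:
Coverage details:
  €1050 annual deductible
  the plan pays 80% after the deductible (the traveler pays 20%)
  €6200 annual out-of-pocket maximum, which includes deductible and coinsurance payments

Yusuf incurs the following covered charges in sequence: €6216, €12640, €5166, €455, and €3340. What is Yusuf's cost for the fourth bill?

Bill 1, €6216: deductible takes €1050, €5166 remains; traveler's 20% is €1033.20. Traveler owes €2083.20 (running OOP €2083.20).
Bill 2, €12640: deductible already satisfied, so traveler's share is 20% × €12640 = €2528. Cost to traveler: €2528. OOP to date €4611.20.
Bill 3, €5166: deductible met; 20% of €5166 = €1033.20. Cost to traveler: €1033.20. OOP to date €5644.40.
Bill 4, €455: 20% coinsurance on €455 = €91. Traveler pays €91; OOP now €5735.40.

€91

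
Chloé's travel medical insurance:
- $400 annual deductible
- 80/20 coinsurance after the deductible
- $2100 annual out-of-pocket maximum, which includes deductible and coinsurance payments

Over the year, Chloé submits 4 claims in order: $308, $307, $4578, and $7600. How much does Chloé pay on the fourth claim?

Bill 1, $308: entire amount goes to the deductible. Traveler pays $308; OOP now $308.
Bill 2, $307: deductible takes $92, $215 remains; 20% of $215 = $43. Traveler owes $135 (running OOP $443).
Bill 3, $4578: deductible met; 20% of $4578 = $915.60. Traveler owes $915.60 (running OOP $1358.60).
Bill 4, $7600: deductible already satisfied, so traveler's share is 20% × $7600 = $1520. OOP would hit $2878.60 > $2100, so the cap limits the traveler to $2100 − $1358.60 = $741.40.

$741.40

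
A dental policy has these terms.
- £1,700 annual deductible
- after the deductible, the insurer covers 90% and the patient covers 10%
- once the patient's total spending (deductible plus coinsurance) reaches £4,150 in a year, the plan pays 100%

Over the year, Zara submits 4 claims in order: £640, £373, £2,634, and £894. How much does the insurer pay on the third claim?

£1,752.30

Claim 1 (£640): entire amount goes to the deductible. Cost to patient: £640. OOP to date £640. Plan pays £640 − £640 = £0.
Claim 2 (£373): fully absorbed by the deductible. Patient pays £373; OOP now £1,013. Insurer: £373 − £373 = £0.
Claim 3 (£2,634): £687 finishes the deductible; £1,947 goes to coinsurance; 10% of £1,947 = £194.70. Patient pays £881.70; OOP now £1,894.70. Insurer: £2,634 − £881.70 = £1,752.30.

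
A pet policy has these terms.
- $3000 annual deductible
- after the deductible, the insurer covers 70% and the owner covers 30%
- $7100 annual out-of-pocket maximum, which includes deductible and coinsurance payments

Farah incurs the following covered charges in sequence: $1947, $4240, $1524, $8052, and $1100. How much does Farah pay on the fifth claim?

Bill 1, $1947: entire amount goes to the deductible. Owner pays $1947; OOP now $1947.
Bill 2, $4240: $1053 finishes the deductible; $3187 goes to coinsurance; coinsurance $3187 × 30% = $956.10. Owner pays $2009.10; OOP now $3956.10.
Bill 3, $1524: deductible already satisfied, so owner's share is 30% × $1524 = $457.20. Owner owes $457.20 (running OOP $4413.30).
Bill 4, $8052: deductible met; 30% of $8052 = $2415.60. Owner owes $2415.60 (running OOP $6828.90).
Bill 5, $1100: deductible met; 30% of $1100 = $330. That would push OOP to $7158.90, over the $7100 cap, so owner pays $7100 − $6828.90 = $271.10.

$271.10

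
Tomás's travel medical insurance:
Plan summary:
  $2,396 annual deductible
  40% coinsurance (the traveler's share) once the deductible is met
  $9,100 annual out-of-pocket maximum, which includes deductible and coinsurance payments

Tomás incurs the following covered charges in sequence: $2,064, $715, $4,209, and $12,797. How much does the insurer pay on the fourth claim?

Claim 1 ($2,064): entire amount goes to the deductible. Traveler owes $2,064 (running OOP $2,064). Insurer: $2,064 − $2,064 = $0.
Claim 2 ($715): $332 finishes the deductible; $383 goes to coinsurance; traveler's 40% is $153.20. Traveler pays $485.20; OOP now $2,549.20. Plan pays $715 − $485.20 = $229.80.
Claim 3 ($4,209): 40% coinsurance on $4,209 = $1,683.60. Cost to traveler: $1,683.60. OOP to date $4,232.80. Plan pays $4,209 − $1,683.60 = $2,525.40.
Claim 4 ($12,797): 40% coinsurance on $12,797 = $5,118.80. That would push OOP to $9,351.60, over the $9,100 cap, so traveler pays $9,100 − $4,232.80 = $4,867.20. Plan pays $12,797 − $4,867.20 = $7,929.80.

$7,929.80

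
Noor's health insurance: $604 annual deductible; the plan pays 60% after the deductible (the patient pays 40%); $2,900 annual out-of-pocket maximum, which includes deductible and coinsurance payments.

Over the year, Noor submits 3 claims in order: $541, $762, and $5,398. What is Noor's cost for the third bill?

$2,016.40

Bill 1, $541: entire amount goes to the deductible. Cost to patient: $541. OOP to date $541.
Bill 2, $762: deductible takes $63, $699 remains; patient's 40% is $279.60. Cost to patient: $342.60. OOP to date $883.60.
Bill 3, $5,398: 40% coinsurance on $5,398 = $2,159.20. That would push OOP to $3,042.80, over the $2,900 cap, so patient pays $2,900 − $883.60 = $2,016.40.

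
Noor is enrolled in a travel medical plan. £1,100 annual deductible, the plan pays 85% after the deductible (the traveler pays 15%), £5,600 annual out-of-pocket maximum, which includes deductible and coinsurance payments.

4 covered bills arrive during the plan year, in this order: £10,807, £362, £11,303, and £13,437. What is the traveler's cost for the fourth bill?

£1,294.20

#1 (£10,807): deductible takes £1,100, £9,707 remains; 15% of £9,707 = £1,456.05. Traveler owes £2,556.05 (running OOP £2,556.05).
#2 (£362): deductible already satisfied, so traveler's share is 15% × £362 = £54.30. Cost to traveler: £54.30. OOP to date £2,610.35.
#3 (£11,303): deductible met; 15% of £11,303 = £1,695.45. Traveler pays £1,695.45; OOP now £4,305.80.
#4 (£13,437): 15% coinsurance on £13,437 = £2,015.55. OOP would hit £6,321.35 > £5,600, so the cap limits the traveler to £5,600 − £4,305.80 = £1,294.20.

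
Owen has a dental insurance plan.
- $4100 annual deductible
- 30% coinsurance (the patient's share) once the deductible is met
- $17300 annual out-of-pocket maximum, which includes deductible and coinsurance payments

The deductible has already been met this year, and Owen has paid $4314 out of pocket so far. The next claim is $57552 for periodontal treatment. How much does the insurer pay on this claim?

With the deductible met, the entire $57552 is subject to coinsurance.
30% of $57552 = $17265.60 falls to the patient.
Year-to-date out-of-pocket would reach $4314 + $17265.60 = $21579.60, above the $17300 maximum, so the patient pays only $17300 − $4314 = $12986.
Insurer pays the balance: $57552 − $12986 = $44566.

$44566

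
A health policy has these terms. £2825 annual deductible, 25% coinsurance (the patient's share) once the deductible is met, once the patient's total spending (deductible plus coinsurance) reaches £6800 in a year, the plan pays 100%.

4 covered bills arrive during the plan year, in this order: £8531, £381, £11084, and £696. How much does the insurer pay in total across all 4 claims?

£13892

Bill 1, £8531: deductible takes £2825, £5706 remains; patient's 25% is £1426.50. Patient pays £4251.50; OOP now £4251.50. Plan pays £8531 − £4251.50 = £4279.50.
Bill 2, £381: 25% coinsurance on £381 = £95.25. Patient owes £95.25 (running OOP £4346.75). Plan pays £381 − £95.25 = £285.75.
Bill 3, £11084: 25% coinsurance on £11084 = £2771. OOP would hit £7117.75 > £6800, so the cap limits the patient to £6800 − £4346.75 = £2453.25. Plan pays £11084 − £2453.25 = £8630.75.
Bill 4, £696: deductible met; 25% of £696 = £174. That would push OOP to £6974, over the £6800 cap, so patient pays £6800 − £6800 = £0. Insurer: £696 − £0 = £696.
Insurer total: £4279.50 + £285.75 + £8630.75 + £696 = £13892.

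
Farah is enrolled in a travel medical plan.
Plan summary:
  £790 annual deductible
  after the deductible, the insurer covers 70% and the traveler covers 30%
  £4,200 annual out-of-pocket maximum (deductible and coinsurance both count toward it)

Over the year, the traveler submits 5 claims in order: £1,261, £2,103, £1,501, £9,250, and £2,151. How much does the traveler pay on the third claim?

£450.30

Bill 1, £1,261: £790 to deductible, leaving £471; coinsurance £471 × 30% = £141.30. Traveler owes £931.30 (running OOP £931.30).
Bill 2, £2,103: deductible already satisfied, so traveler's share is 30% × £2,103 = £630.90. Traveler pays £630.90; OOP now £1,562.20.
Bill 3, £1,501: deductible met; 30% of £1,501 = £450.30. Traveler owes £450.30 (running OOP £2,012.50).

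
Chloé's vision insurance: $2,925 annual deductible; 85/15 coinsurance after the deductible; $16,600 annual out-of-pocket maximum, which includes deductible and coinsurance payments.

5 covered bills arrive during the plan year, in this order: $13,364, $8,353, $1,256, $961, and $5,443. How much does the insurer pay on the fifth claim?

Claim 1 — $13,364: $2,925 to deductible, leaving $10,439; coinsurance $10,439 × 15% = $1,565.85. Cost to member: $4,490.85. OOP to date $4,490.85. Insurer: $13,364 − $4,490.85 = $8,873.15.
Claim 2 — $8,353: 15% coinsurance on $8,353 = $1,252.95. Cost to member: $1,252.95. OOP to date $5,743.80. Plan pays $8,353 − $1,252.95 = $7,100.05.
Claim 3 — $1,256: deductible met; 15% of $1,256 = $188.40. Member owes $188.40 (running OOP $5,932.20). Plan pays $1,256 − $188.40 = $1,067.60.
Claim 4 — $961: 15% coinsurance on $961 = $144.15. Member pays $144.15; OOP now $6,076.35. Insurer: $961 − $144.15 = $816.85.
Claim 5 — $5,443: deductible met; 15% of $5,443 = $816.45. Cost to member: $816.45. OOP to date $6,892.80. Insurer: $5,443 − $816.45 = $4,626.55.

$4,626.55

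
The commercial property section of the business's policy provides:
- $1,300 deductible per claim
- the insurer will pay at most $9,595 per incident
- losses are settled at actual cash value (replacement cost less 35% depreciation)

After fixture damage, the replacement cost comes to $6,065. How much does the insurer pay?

Actual cash value after 35% depreciation: $6,065 × 65% = $3,942.25.
Subtract the deductible: $3,942.25 − $1,300 = $2,642.25.
$2,642.25 is within the $9,595 limit, so the insurer pays $2,642.25.

$2,642.25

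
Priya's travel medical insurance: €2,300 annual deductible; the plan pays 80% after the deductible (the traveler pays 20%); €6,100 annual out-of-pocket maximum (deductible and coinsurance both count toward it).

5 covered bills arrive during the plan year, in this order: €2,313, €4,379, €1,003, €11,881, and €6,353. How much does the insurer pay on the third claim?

Bill 1, €2,313: €2,300 finishes the deductible; €13 goes to coinsurance; 20% of €13 = €2.60. Traveler owes €2,302.60 (running OOP €2,302.60). Plan pays €2,313 − €2,302.60 = €10.40.
Bill 2, €4,379: deductible met; 20% of €4,379 = €875.80. Traveler pays €875.80; OOP now €3,178.40. Insurer: €4,379 − €875.80 = €3,503.20.
Bill 3, €1,003: deductible met; 20% of €1,003 = €200.60. Traveler pays €200.60; OOP now €3,379. Insurer: €1,003 − €200.60 = €802.40.

€802.40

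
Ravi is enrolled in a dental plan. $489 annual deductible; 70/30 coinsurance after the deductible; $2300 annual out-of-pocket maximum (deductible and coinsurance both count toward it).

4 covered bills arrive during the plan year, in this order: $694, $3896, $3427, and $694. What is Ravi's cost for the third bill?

$580.70

Bill 1, $694: $489 finishes the deductible; $205 goes to coinsurance; 30% of $205 = $61.50. Patient owes $550.50 (running OOP $550.50).
Bill 2, $3896: deductible already satisfied, so patient's share is 30% × $3896 = $1168.80. Patient owes $1168.80 (running OOP $1719.30).
Bill 3, $3427: 30% coinsurance on $3427 = $1028.10. That would push OOP to $2747.40, over the $2300 cap, so patient pays $2300 − $1719.30 = $580.70.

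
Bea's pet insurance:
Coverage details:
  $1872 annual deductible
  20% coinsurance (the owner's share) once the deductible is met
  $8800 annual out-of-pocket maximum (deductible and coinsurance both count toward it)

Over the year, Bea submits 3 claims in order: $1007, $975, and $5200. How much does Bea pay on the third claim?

$1040

Bill 1, $1007: all of it applies to the deductible. Cost to owner: $1007. OOP to date $1007.
Bill 2, $975: $865 to deductible, leaving $110; coinsurance $110 × 20% = $22. Owner pays $887; OOP now $1894.
Bill 3, $5200: 20% coinsurance on $5200 = $1040. Cost to owner: $1040. OOP to date $2934.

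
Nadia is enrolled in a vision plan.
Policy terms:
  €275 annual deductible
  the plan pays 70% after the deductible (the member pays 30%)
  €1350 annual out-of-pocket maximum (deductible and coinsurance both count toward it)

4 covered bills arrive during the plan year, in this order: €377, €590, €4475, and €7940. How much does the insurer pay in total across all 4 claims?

€12032

Claim 1 (€377): €275 to deductible, leaving €102; 30% of €102 = €30.60. Member owes €305.60 (running OOP €305.60). Plan pays €377 − €305.60 = €71.40.
Claim 2 (€590): deductible met; 30% of €590 = €177. Member pays €177; OOP now €482.60. Plan pays €590 − €177 = €413.
Claim 3 (€4475): 30% coinsurance on €4475 = €1342.50. Adding that to €482.60 gives €1825.10, past the €1350 cap; member pays only €1350 − €482.60 = €867.40. Insurer: €4475 − €867.40 = €3607.60.
Claim 4 (€7940): deductible met; 30% of €7940 = €2382. OOP would hit €3732 > €1350, so the cap limits the member to €1350 − €1350 = €0. Insurer: €7940 − €0 = €7940.
Insurer total = bills − member's total = €13382 − €1350 = €12032.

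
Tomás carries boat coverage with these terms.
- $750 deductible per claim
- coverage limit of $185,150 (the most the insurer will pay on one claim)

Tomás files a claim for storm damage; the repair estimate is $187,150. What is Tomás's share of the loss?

$2,000

Subtract the deductible: $187,150 − $750 = $186,400.
$186,400 exceeds the $185,150 limit, so the insurer pays the limit: $185,150.
Out of pocket: $187,150 − $185,150 = $2,000.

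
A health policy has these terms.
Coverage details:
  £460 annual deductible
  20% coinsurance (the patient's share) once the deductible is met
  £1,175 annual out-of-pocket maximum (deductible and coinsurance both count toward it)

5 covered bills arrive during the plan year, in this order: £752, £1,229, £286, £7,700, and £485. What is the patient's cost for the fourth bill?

Bill 1, £752: deductible takes £460, £292 remains; coinsurance £292 × 20% = £58.40. Patient pays £518.40; OOP now £518.40.
Bill 2, £1,229: deductible met; 20% of £1,229 = £245.80. Cost to patient: £245.80. OOP to date £764.20.
Bill 3, £286: deductible already satisfied, so patient's share is 20% × £286 = £57.20. Patient owes £57.20 (running OOP £821.40).
Bill 4, £7,700: 20% coinsurance on £7,700 = £1,540. OOP would hit £2,361.40 > £1,175, so the cap limits the patient to £1,175 − £821.40 = £353.60.

£353.60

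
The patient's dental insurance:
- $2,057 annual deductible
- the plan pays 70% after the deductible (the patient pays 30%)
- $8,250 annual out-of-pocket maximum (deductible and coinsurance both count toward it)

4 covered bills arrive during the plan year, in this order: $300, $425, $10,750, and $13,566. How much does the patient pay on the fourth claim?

$3,367.60

Claim 1 ($300): all of it applies to the deductible. Cost to patient: $300. OOP to date $300.
Claim 2 ($425): fully absorbed by the deductible. Cost to patient: $425. OOP to date $725.
Claim 3 ($10,750): $1,332 to deductible, leaving $9,418; 30% of $9,418 = $2,825.40. Cost to patient: $4,157.40. OOP to date $4,882.40.
Claim 4 ($13,566): 30% coinsurance on $13,566 = $4,069.80. That would push OOP to $8,952.20, over the $8,250 cap, so patient pays $8,250 − $4,882.40 = $3,367.60.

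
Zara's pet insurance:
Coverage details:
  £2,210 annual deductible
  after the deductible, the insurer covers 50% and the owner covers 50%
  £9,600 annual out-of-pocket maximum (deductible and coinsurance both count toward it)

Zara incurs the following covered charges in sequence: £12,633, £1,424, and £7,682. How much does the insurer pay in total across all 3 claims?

£12,139

#1 (£12,633): £2,210 to deductible, leaving £10,423; coinsurance £10,423 × 50% = £5,211.50. Cost to owner: £7,421.50. OOP to date £7,421.50. Insurer: £12,633 − £7,421.50 = £5,211.50.
#2 (£1,424): deductible already satisfied, so owner's share is 50% × £1,424 = £712. Cost to owner: £712. OOP to date £8,133.50. Insurer: £1,424 − £712 = £712.
#3 (£7,682): 50% coinsurance on £7,682 = £3,841. Adding that to £8,133.50 gives £11,974.50, past the £9,600 cap; owner pays only £9,600 − £8,133.50 = £1,466.50. Insurer: £7,682 − £1,466.50 = £6,215.50.
Insurer total: £5,211.50 + £712 + £6,215.50 = £12,139.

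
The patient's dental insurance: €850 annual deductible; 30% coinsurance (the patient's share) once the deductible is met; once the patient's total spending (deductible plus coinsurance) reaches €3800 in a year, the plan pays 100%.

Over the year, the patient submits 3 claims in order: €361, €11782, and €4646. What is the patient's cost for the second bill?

€3439

Claim 1 (€361): fully absorbed by the deductible. Cost to patient: €361. OOP to date €361.
Claim 2 (€11782): €489 to deductible, leaving €11293; coinsurance €11293 × 30% = €3387.90. Together that's €489 + €3387.90 = €3876.90. OOP would hit €4237.90 > €3800, so the cap limits the patient to €3800 − €361 = €3439.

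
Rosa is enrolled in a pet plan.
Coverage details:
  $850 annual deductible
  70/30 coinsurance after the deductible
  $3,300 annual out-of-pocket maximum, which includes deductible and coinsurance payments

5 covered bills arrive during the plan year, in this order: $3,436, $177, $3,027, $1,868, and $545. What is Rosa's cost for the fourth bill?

Claim 1 ($3,436): $850 to deductible, leaving $2,586; coinsurance $2,586 × 30% = $775.80. Owner owes $1,625.80 (running OOP $1,625.80).
Claim 2 ($177): 30% coinsurance on $177 = $53.10. Owner pays $53.10; OOP now $1,678.90.
Claim 3 ($3,027): deductible already satisfied, so owner's share is 30% × $3,027 = $908.10. Owner owes $908.10 (running OOP $2,587).
Claim 4 ($1,868): deductible met; 30% of $1,868 = $560.40. Cost to owner: $560.40. OOP to date $3,147.40.

$560.40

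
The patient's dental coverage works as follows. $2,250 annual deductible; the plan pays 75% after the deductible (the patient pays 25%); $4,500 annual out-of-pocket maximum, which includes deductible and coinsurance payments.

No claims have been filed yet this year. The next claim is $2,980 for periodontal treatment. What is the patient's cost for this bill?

The full $2,250 deductible is still open; $2,250 of this bill applies to it.
After the $2,250 deductible portion, $2,980 − $2,250 = $730 is subject to coinsurance.
25% of $730 = $182.50 falls to the patient.
So the patient owes $2,250 + $182.50 = $2,432.50 before any cap.
Total out-of-pocket so far would be $0 + $2,432.50 = $2,432.50, below the $4,500 cap — no reduction.

$2,432.50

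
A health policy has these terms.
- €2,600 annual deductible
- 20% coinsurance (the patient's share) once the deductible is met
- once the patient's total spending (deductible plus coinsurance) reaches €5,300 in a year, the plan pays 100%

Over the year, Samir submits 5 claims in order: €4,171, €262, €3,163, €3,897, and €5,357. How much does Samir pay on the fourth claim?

#1 (€4,171): €2,600 to deductible, leaving €1,571; patient's 20% is €314.20. Patient pays €2,914.20; OOP now €2,914.20.
#2 (€262): 20% coinsurance on €262 = €52.40. Patient owes €52.40 (running OOP €2,966.60).
#3 (€3,163): 20% coinsurance on €3,163 = €632.60. Patient owes €632.60 (running OOP €3,599.20).
#4 (€3,897): 20% coinsurance on €3,897 = €779.40. Patient owes €779.40 (running OOP €4,378.60).

€779.40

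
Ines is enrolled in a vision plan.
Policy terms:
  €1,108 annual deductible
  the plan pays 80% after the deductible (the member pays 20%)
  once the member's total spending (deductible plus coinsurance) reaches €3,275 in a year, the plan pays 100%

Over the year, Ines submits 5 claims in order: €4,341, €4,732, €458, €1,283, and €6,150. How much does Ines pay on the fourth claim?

€256.60

Claim 1 (€4,341): €1,108 to deductible, leaving €3,233; coinsurance €3,233 × 20% = €646.60. Cost to member: €1,754.60. OOP to date €1,754.60.
Claim 2 (€4,732): deductible met; 20% of €4,732 = €946.40. Cost to member: €946.40. OOP to date €2,701.
Claim 3 (€458): 20% coinsurance on €458 = €91.60. Cost to member: €91.60. OOP to date €2,792.60.
Claim 4 (€1,283): deductible already satisfied, so member's share is 20% × €1,283 = €256.60. Cost to member: €256.60. OOP to date €3,049.20.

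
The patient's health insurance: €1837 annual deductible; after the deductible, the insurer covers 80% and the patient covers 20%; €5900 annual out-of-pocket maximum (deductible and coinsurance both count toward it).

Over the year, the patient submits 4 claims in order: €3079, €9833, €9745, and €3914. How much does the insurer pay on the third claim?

€7897

Bill 1, €3079: €1837 finishes the deductible; €1242 goes to coinsurance; coinsurance €1242 × 20% = €248.40. Patient owes €2085.40 (running OOP €2085.40). Insurer: €3079 − €2085.40 = €993.60.
Bill 2, €9833: 20% coinsurance on €9833 = €1966.60. Patient pays €1966.60; OOP now €4052. Insurer: €9833 − €1966.60 = €7866.40.
Bill 3, €9745: deductible already satisfied, so patient's share is 20% × €9745 = €1949. That would push OOP to €6001, over the €5900 cap, so patient pays €5900 − €4052 = €1848. Plan pays €9745 − €1848 = €7897.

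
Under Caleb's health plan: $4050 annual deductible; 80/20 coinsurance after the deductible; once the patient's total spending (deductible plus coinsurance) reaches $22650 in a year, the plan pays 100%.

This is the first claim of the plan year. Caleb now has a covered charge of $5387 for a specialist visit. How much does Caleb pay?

The full $4050 deductible is still open; $4050 of this bill applies to it.
That leaves $5387 − $4050 = $1337 for coinsurance.
20% of $1337 = $267.40 falls to the patient.
So the patient owes $4050 + $267.40 = $4317.40 before any cap.
Cumulative spending $0 + $4317.40 = $4317.40 stays under the $22650 maximum.

$4317.40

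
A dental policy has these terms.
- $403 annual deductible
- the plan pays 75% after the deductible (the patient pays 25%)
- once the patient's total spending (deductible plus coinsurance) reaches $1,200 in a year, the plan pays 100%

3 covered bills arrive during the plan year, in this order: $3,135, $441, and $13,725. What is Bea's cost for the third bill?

$3.75

Bill 1, $3,135: $403 finishes the deductible; $2,732 goes to coinsurance; 25% of $2,732 = $683. Patient owes $1,086 (running OOP $1,086).
Bill 2, $441: deductible already satisfied, so patient's share is 25% × $441 = $110.25. Patient owes $110.25 (running OOP $1,196.25).
Bill 3, $13,725: 25% coinsurance on $13,725 = $3,431.25. That would push OOP to $4,627.50, over the $1,200 cap, so patient pays $1,200 − $1,196.25 = $3.75.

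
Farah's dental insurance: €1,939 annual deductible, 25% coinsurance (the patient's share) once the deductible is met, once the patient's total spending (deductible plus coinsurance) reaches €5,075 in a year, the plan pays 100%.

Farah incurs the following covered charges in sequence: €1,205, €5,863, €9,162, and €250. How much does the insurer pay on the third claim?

Claim 1 (€1,205): all of it applies to the deductible. Patient pays €1,205; OOP now €1,205. Plan pays €1,205 − €1,205 = €0.
Claim 2 (€5,863): €734 to deductible, leaving €5,129; coinsurance €5,129 × 25% = €1,282.25. Patient owes €2,016.25 (running OOP €3,221.25). Plan pays €5,863 − €2,016.25 = €3,846.75.
Claim 3 (€9,162): 25% coinsurance on €9,162 = €2,290.50. That would push OOP to €5,511.75, over the €5,075 cap, so patient pays €5,075 − €3,221.25 = €1,853.75. Insurer: €9,162 − €1,853.75 = €7,308.25.

€7,308.25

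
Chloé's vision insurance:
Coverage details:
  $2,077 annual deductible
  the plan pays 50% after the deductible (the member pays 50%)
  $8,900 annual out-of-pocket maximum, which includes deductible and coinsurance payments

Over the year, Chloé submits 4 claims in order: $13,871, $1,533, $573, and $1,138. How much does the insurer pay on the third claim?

$413.50

Claim 1 ($13,871): $2,077 to deductible, leaving $11,794; member's 50% is $5,897. Member owes $7,974 (running OOP $7,974). Plan pays $13,871 − $7,974 = $5,897.
Claim 2 ($1,533): deductible already satisfied, so member's share is 50% × $1,533 = $766.50. Member pays $766.50; OOP now $8,740.50. Insurer: $1,533 − $766.50 = $766.50.
Claim 3 ($573): deductible already satisfied, so member's share is 50% × $573 = $286.50. OOP would hit $9,027 > $8,900, so the cap limits the member to $8,900 − $8,740.50 = $159.50. Plan pays $573 − $159.50 = $413.50.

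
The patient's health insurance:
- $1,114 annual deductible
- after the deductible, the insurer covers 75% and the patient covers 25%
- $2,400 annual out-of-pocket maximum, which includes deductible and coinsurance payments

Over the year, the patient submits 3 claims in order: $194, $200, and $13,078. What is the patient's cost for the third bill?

$2,006

Claim 1 — $194: all of it applies to the deductible. Cost to patient: $194. OOP to date $194.
Claim 2 — $200: all of it applies to the deductible. Cost to patient: $200. OOP to date $394.
Claim 3 — $13,078: $720 to deductible, leaving $12,358; 25% of $12,358 = $3,089.50. Claim cost before the cap: $720 + $3,089.50 = $3,809.50. That would push OOP to $4,203.50, over the $2,400 cap, so patient pays $2,400 − $394 = $2,006.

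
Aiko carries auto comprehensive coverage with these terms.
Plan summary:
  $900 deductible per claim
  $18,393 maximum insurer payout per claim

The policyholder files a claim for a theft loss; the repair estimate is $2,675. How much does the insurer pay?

$1,775

Less the $900 deductible: $2,675 − $900 = $1,775.
$1,775 ≤ $18,393, so the limit doesn't bind; insurer pays $1,775.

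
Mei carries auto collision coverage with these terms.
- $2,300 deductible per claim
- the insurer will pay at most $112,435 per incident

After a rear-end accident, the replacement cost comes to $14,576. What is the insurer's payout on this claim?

Less the $2,300 deductible: $14,576 − $2,300 = $12,276.
That's under the $112,435 cap, so the insurer reimburses the full $12,276.

$12,276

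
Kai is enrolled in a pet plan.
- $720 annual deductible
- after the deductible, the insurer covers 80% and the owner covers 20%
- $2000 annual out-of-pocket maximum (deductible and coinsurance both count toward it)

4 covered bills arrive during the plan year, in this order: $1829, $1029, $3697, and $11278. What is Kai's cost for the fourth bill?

Claim 1 ($1829): deductible takes $720, $1109 remains; 20% of $1109 = $221.80. Cost to owner: $941.80. OOP to date $941.80.
Claim 2 ($1029): 20% coinsurance on $1029 = $205.80. Cost to owner: $205.80. OOP to date $1147.60.
Claim 3 ($3697): deductible met; 20% of $3697 = $739.40. Cost to owner: $739.40. OOP to date $1887.
Claim 4 ($11278): deductible already satisfied, so owner's share is 20% × $11278 = $2255.60. Adding that to $1887 gives $4142.60, past the $2000 cap; owner pays only $2000 − $1887 = $113.

$113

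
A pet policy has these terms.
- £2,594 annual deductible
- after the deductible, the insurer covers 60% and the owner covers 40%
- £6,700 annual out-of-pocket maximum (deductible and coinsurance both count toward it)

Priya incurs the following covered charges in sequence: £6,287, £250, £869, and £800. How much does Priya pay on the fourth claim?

£320

Bill 1, £6,287: £2,594 to deductible, leaving £3,693; coinsurance £3,693 × 40% = £1,477.20. Owner owes £4,071.20 (running OOP £4,071.20).
Bill 2, £250: 40% coinsurance on £250 = £100. Owner owes £100 (running OOP £4,171.20).
Bill 3, £869: deductible met; 40% of £869 = £347.60. Cost to owner: £347.60. OOP to date £4,518.80.
Bill 4, £800: deductible met; 40% of £800 = £320. Owner owes £320 (running OOP £4,838.80).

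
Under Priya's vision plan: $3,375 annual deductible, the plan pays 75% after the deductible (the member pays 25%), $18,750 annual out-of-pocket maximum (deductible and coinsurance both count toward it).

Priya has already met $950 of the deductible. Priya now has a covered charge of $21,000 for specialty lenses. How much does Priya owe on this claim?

$950 of the $3,375 deductible is already met, leaving $2,425.
That leaves $21,000 − $2,425 = $18,575 for coinsurance.
Coinsurance: $18,575 × 25% = $4,643.75.
That puts the member's cost at $2,425 + $4,643.75 = $7,068.75 before any cap.
Total out-of-pocket so far would be $950 + $7,068.75 = $8,018.75, below the $18,750 cap — no reduction.

$7,068.75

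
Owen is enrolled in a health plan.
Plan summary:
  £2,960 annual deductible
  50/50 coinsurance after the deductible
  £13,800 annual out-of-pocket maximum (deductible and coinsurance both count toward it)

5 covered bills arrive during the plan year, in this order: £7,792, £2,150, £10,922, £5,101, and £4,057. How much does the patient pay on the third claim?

£5,461

Claim 1 — £7,792: £2,960 to deductible, leaving £4,832; patient's 50% is £2,416. Patient owes £5,376 (running OOP £5,376).
Claim 2 — £2,150: deductible met; 50% of £2,150 = £1,075. Patient owes £1,075 (running OOP £6,451).
Claim 3 — £10,922: deductible met; 50% of £10,922 = £5,461. Patient owes £5,461 (running OOP £11,912).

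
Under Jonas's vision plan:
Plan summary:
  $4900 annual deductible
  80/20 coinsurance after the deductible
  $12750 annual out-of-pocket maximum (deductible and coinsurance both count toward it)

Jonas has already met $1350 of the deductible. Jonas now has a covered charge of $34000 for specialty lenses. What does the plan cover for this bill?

Remaining deductible: $4900 − $1350 = $3550.
After the $3550 deductible portion, $34000 − $3550 = $30450 is subject to coinsurance.
Member's 20% share of $30450 is $6090.
So the member owes $3550 + $6090 = $9640 before any cap.
Cumulative spending $1350 + $9640 = $10990 stays under the $12750 maximum.
The plan picks up $34000 − $9640 = $24360.

$24360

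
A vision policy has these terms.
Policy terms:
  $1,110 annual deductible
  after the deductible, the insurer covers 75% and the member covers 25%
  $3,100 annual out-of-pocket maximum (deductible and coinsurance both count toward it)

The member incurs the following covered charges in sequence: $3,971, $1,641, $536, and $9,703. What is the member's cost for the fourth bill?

#1 ($3,971): $1,110 to deductible, leaving $2,861; 25% of $2,861 = $715.25. Member pays $1,825.25; OOP now $1,825.25.
#2 ($1,641): 25% coinsurance on $1,641 = $410.25. Member owes $410.25 (running OOP $2,235.50).
#3 ($536): deductible already satisfied, so member's share is 25% × $536 = $134. Member owes $134 (running OOP $2,369.50).
#4 ($9,703): deductible met; 25% of $9,703 = $2,425.75. Adding that to $2,369.50 gives $4,795.25, past the $3,100 cap; member pays only $3,100 − $2,369.50 = $730.50.

$730.50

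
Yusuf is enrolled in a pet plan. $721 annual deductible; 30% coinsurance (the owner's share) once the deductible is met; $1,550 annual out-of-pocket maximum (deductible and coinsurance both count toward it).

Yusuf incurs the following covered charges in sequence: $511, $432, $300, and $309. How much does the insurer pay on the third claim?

#1 ($511): all of it applies to the deductible. Cost to owner: $511. OOP to date $511. Plan pays $511 − $511 = $0.
#2 ($432): $210 to deductible, leaving $222; owner's 30% is $66.60. Cost to owner: $276.60. OOP to date $787.60. Insurer: $432 − $276.60 = $155.40.
#3 ($300): 30% coinsurance on $300 = $90. Cost to owner: $90. OOP to date $877.60. Insurer: $300 − $90 = $210.

$210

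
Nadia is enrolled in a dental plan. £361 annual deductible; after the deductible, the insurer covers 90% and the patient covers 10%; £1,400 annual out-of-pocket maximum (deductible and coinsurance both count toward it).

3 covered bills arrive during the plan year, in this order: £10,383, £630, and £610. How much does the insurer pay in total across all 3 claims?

£10,223

Claim 1 (£10,383): £361 finishes the deductible; £10,022 goes to coinsurance; 10% of £10,022 = £1,002.20. Patient pays £1,363.20; OOP now £1,363.20. Insurer: £10,383 − £1,363.20 = £9,019.80.
Claim 2 (£630): deductible already satisfied, so patient's share is 10% × £630 = £63. OOP would hit £1,426.20 > £1,400, so the cap limits the patient to £1,400 − £1,363.20 = £36.80. Insurer: £630 − £36.80 = £593.20.
Claim 3 (£610): deductible already satisfied, so patient's share is 10% × £610 = £61. OOP would hit £1,461 > £1,400, so the cap limits the patient to £1,400 − £1,400 = £0. Plan pays £610 − £0 = £610.
Insurer total: £9,019.80 + £593.20 + £610 = £10,223.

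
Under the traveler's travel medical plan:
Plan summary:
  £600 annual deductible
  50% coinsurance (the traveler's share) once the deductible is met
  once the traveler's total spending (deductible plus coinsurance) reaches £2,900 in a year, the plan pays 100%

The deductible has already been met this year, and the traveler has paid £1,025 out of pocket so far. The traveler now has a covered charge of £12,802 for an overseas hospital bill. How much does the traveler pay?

£1,875

With the deductible met, the entire £12,802 is subject to coinsurance.
50% of £12,802 = £6,401 falls to the traveler.
Adding £6,401 to the £1,025 already spent would give £7,426, which exceeds the £2,900 cap; the traveler pays just £2,900 − £1,025 = £1,875.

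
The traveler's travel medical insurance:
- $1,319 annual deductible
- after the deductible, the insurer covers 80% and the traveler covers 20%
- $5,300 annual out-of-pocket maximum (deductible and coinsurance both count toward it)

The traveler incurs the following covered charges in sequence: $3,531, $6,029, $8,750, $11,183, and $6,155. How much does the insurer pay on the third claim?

Bill 1, $3,531: $1,319 to deductible, leaving $2,212; 20% of $2,212 = $442.40. Traveler owes $1,761.40 (running OOP $1,761.40). Plan pays $3,531 − $1,761.40 = $1,769.60.
Bill 2, $6,029: deductible met; 20% of $6,029 = $1,205.80. Traveler owes $1,205.80 (running OOP $2,967.20). Insurer: $6,029 − $1,205.80 = $4,823.20.
Bill 3, $8,750: 20% coinsurance on $8,750 = $1,750. Cost to traveler: $1,750. OOP to date $4,717.20. Plan pays $8,750 − $1,750 = $7,000.

$7,000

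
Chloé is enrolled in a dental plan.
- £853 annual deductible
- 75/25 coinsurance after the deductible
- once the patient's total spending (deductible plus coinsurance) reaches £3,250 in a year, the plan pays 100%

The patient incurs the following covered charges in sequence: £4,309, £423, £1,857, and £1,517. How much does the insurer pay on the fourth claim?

£1,137.75

Bill 1, £4,309: £853 to deductible, leaving £3,456; coinsurance £3,456 × 25% = £864. Patient pays £1,717; OOP now £1,717. Insurer: £4,309 − £1,717 = £2,592.
Bill 2, £423: deductible already satisfied, so patient's share is 25% × £423 = £105.75. Patient owes £105.75 (running OOP £1,822.75). Plan pays £423 − £105.75 = £317.25.
Bill 3, £1,857: 25% coinsurance on £1,857 = £464.25. Cost to patient: £464.25. OOP to date £2,287. Plan pays £1,857 − £464.25 = £1,392.75.
Bill 4, £1,517: 25% coinsurance on £1,517 = £379.25. Patient owes £379.25 (running OOP £2,666.25). Insurer: £1,517 − £379.25 = £1,137.75.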